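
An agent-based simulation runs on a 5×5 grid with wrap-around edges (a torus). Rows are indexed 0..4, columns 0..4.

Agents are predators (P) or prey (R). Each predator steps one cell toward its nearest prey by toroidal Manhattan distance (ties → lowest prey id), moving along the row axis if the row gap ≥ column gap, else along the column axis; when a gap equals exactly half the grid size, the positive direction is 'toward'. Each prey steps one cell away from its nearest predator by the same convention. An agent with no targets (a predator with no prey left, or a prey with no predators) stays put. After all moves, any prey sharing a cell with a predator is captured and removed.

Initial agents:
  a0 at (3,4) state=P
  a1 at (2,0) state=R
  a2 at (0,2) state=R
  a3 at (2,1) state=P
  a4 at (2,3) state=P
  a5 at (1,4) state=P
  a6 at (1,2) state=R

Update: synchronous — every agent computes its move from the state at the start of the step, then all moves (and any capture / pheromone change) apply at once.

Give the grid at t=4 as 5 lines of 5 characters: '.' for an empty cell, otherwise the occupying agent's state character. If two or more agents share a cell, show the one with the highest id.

.RR..
.....
...P.
.....
.P...

t=1: a0@(2,4):P a2@(4,2):R a3@(2,0):P a4@(2,4):P a5@(2,4):P a6@(0,2):R
t=2: a0@(3,4):P a2@(0,2):R a3@(3,0):P a4@(3,4):P a5@(3,4):P a6@(4,2):R
t=3: a0@(3,3):P a2@(1,2):R a3@(3,1):P a4@(3,3):P a5@(3,3):P a6@(4,1):R
t=4: a0@(2,3):P a2@(0,2):R a3@(4,1):P a4@(2,3):P a5@(2,3):P a6@(0,1):R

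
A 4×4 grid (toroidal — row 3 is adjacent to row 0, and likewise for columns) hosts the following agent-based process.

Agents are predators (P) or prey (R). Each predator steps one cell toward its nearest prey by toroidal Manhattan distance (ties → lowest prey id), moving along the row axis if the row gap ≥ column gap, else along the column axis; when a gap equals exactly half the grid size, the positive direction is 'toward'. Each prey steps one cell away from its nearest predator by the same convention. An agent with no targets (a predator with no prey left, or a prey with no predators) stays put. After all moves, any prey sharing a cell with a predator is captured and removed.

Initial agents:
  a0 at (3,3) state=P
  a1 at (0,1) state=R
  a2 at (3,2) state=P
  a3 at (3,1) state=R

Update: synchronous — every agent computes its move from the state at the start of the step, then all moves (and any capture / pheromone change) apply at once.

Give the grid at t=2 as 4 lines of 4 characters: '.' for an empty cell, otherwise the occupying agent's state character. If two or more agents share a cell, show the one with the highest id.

PP..
....
....
....

t=1: a0@(3,0):P a1@(1,1):R a2@(3,1):P
t=2: a0@(0,0):P a2@(0,1):P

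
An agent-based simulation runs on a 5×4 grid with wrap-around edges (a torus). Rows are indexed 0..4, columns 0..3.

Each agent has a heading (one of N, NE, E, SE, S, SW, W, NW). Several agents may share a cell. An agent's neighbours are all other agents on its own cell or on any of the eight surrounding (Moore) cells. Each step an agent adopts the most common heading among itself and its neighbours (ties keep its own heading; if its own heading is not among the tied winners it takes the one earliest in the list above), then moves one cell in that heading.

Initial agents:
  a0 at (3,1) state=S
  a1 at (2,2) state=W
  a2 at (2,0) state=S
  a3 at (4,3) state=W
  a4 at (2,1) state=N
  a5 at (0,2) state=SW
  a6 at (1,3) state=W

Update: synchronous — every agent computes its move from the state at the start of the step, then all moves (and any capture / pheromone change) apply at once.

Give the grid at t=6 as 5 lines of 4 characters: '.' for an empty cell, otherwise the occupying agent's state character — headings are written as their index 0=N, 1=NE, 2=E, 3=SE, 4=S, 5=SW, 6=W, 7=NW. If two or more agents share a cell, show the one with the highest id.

....
....
..4.
44..
444.

t=1: a0@(4,1):S a1@(2,1):W a2@(3,0):S a3@(4,2):W a4@(3,1):S a5@(0,1):W a6@(1,2):W
t=2: a0@(0,1):S a1@(2,0):W a2@(4,0):S a3@(4,1):W a4@(4,1):S a5@(0,0):W a6@(1,1):W
t=3: a0@(1,1):S a1@(2,3):W a2@(0,0):S a3@(0,1):S a4@(0,1):S a5@(0,3):W a6@(1,0):W
t=4: a0@(2,1):S a1@(2,2):W a2@(1,0):S a3@(1,1):S a4@(1,1):S a5@(0,2):W a6@(2,0):S
t=5: a0@(3,1):S a1@(3,2):S a2@(2,0):S a3@(2,1):S a4@(2,1):S a5@(1,2):S a6@(3,0):S
t=6: a0@(4,1):S a1@(4,2):S a2@(3,0):S a3@(3,1):S a4@(3,1):S a5@(2,2):S a6@(4,0):S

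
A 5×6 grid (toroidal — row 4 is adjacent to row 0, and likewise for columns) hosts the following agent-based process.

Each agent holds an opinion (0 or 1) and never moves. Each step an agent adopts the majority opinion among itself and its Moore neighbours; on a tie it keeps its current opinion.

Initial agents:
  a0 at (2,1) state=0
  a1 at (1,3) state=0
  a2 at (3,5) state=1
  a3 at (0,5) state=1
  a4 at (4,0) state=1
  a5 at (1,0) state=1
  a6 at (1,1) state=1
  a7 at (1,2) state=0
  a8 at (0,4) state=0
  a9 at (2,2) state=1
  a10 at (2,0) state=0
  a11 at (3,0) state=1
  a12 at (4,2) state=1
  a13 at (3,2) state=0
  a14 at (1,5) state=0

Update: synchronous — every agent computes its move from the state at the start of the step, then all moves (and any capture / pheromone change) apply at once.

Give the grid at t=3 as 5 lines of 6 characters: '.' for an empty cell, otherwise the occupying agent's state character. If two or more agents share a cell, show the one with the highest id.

....01
1100.1
100...
1.0..1
1.1...

t=1: a0@(2,1):0 a1@(1,3):0 a2@(3,5):1 a3@(0,5):1 a4@(4,0):1 a5@(1,0):1 a6@(1,1):1 a7@(1,2):0 a8@(0,4):0 a9@(2,2):0 a10@(2,0):1 a11@(3,0):1 a12@(4,2):1 a13@(3,2):0 a14@(1,5):0
t=2: a0@(2,1):0 a1@(1,3):0 a2@(3,5):1 a3@(0,5):1 a4@(4,0):1 a5@(1,0):1 a6@(1,1):1 a7@(1,2):0 a8@(0,4):0 a9@(2,2):0 a10@(2,0):1 a11@(3,0):1 a12@(4,2):1 a13@(3,2):0 a14@(1,5):1
t=3: (unchanged — steady state)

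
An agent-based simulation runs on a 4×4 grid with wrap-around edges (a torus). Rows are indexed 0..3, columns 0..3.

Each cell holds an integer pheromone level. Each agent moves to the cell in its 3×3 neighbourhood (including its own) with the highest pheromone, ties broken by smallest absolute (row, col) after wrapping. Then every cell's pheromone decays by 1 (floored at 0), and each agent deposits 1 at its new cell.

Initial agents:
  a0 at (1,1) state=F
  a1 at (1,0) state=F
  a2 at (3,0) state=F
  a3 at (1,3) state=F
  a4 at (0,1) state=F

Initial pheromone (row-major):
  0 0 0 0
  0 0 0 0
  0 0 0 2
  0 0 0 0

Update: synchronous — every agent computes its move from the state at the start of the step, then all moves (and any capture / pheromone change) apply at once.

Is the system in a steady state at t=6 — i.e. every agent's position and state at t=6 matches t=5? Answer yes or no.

t=1: a0@(0,0) a1@(2,3) a2@(2,3) a3@(2,3) a4@(0,0) | pheromone: 2 0 0 0 / 0 0 0 0 / 0 0 0 4 / 0 0 0 0
t=2: a0@(0,0) a1@(2,3) a2@(2,3) a3@(2,3) a4@(0,0) | pheromone: 3 0 0 0 / 0 0 0 0 / 0 0 0 6 / 0 0 0 0
t=3: a0@(0,0) a1@(2,3) a2@(2,3) a3@(2,3) a4@(0,0) | pheromone: 4 0 0 0 / 0 0 0 0 / 0 0 0 8 / 0 0 0 0
t=4: a0@(0,0) a1@(2,3) a2@(2,3) a3@(2,3) a4@(0,0) | pheromone: 5 0 0 0 / 0 0 0 0 / 0 0 0 10 / 0 0 0 0
t=5: a0@(0,0) a1@(2,3) a2@(2,3) a3@(2,3) a4@(0,0) | pheromone: 6 0 0 0 / 0 0 0 0 / 0 0 0 12 / 0 0 0 0
t=6: a0@(0,0) a1@(2,3) a2@(2,3) a3@(2,3) a4@(0,0) | pheromone: 7 0 0 0 / 0 0 0 0 / 0 0 0 14 / 0 0 0 0

yes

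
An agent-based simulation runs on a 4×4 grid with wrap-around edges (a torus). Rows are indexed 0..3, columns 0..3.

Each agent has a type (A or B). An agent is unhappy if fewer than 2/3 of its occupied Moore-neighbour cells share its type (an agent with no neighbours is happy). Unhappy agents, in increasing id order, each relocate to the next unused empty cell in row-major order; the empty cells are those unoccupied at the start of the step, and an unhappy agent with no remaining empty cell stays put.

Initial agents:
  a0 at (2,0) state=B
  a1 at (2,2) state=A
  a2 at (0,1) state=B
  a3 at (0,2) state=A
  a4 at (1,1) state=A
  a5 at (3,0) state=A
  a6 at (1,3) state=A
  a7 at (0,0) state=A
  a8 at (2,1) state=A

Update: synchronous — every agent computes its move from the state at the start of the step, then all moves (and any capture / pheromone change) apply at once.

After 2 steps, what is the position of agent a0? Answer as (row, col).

t=1: a0@(0,3):B a1@(2,2):A a2@(1,0):B a3@(0,2):A a4@(1,1):A a5@(1,2):A a6@(1,3):A a7@(0,0):A a8@(2,1):A
t=2: a0@(0,1):B a1@(2,2):A a2@(2,0):B a3@(0,2):A a4@(1,1):A a5@(1,2):A a6@(1,3):A a7@(2,3):A a8@(2,1):A

(0, 1)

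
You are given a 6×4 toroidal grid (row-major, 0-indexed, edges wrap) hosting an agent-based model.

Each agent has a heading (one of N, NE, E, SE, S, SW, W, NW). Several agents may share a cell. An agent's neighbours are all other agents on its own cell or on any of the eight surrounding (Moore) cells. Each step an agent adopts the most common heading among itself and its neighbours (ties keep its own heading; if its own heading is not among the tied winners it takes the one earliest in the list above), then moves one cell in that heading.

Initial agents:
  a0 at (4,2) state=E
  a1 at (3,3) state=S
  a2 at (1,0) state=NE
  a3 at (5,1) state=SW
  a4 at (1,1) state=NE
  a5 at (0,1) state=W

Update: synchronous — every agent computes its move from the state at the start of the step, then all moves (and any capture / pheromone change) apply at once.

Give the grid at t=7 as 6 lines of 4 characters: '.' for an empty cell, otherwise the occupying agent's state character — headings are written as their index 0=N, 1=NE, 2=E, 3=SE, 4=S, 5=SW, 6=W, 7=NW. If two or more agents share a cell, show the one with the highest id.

1..1
....
....
....
....
11..

t=1: a0@(4,3):E a1@(4,3):S a2@(0,1):NE a3@(0,0):SW a4@(0,2):NE a5@(5,2):NE
t=2: a0@(4,0):E a1@(5,3):S a2@(5,2):NE a3@(1,3):SW a4@(5,3):NE a5@(4,3):NE
t=3: a0@(3,1):NE a1@(4,0):NE a2@(4,3):NE a3@(2,2):SW a4@(4,0):NE a5@(3,0):NE
t=4: a0@(2,2):NE a1@(3,1):NE a2@(3,0):NE a3@(3,1):SW a4@(3,1):NE a5@(2,1):NE
t=5: a0@(1,3):NE a1@(2,2):NE a2@(2,1):NE a3@(2,2):NE a4@(2,2):NE a5@(1,2):NE
t=6: a0@(0,0):NE a1@(1,3):NE a2@(1,2):NE a3@(1,3):NE a4@(1,3):NE a5@(0,3):NE
t=7: a0@(5,1):NE a1@(0,0):NE a2@(0,3):NE a3@(0,0):NE a4@(0,0):NE a5@(5,0):NE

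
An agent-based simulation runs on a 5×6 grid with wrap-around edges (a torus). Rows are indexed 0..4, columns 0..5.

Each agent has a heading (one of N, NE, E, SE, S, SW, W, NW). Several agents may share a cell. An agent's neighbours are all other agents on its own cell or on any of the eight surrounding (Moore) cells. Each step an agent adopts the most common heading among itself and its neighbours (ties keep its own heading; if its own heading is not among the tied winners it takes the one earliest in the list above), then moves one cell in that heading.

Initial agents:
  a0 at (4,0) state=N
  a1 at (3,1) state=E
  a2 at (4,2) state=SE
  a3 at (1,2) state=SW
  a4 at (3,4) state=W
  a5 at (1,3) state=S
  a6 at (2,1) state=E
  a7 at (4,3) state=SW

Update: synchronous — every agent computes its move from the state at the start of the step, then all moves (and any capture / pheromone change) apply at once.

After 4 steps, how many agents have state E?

8

t=1: a0@(3,0):N a1@(3,2):E a2@(0,3):SE a3@(2,1):SW a4@(3,3):W a5@(2,3):S a6@(2,2):E a7@(0,2):SW
t=2: a0@(2,0):N a1@(3,3):E a2@(1,4):SE a3@(2,2):E a4@(3,4):E a5@(2,4):E a6@(2,3):E a7@(1,1):SW
t=3: a0@(1,0):N a1@(3,4):E a2@(1,5):E a3@(2,3):E a4@(3,5):E a5@(2,5):E a6@(2,4):E a7@(2,0):SW
t=4: a0@(1,1):E a1@(3,5):E a2@(1,0):E a3@(2,4):E a4@(3,0):E a5@(2,0):E a6@(2,5):E a7@(2,1):E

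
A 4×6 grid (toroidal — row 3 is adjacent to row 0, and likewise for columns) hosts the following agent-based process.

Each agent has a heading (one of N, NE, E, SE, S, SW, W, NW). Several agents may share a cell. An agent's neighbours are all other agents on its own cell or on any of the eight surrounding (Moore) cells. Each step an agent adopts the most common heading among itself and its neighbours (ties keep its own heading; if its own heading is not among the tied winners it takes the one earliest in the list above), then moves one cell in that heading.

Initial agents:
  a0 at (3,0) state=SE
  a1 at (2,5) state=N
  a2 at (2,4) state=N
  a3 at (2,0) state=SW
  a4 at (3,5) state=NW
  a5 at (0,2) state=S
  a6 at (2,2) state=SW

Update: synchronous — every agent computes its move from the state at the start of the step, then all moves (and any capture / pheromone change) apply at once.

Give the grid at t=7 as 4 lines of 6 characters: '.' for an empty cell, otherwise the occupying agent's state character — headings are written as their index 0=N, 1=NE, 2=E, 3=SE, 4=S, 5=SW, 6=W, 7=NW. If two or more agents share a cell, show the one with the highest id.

.....0
......
...0..
0.4.00

t=1: a0@(0,1):SE a1@(1,5):N a2@(1,4):N a3@(3,5):SW a4@(2,5):N a5@(1,2):S a6@(3,1):SW
t=2: a0@(1,2):SE a1@(0,5):N a2@(0,4):N a3@(0,4):SW a4@(1,5):N a5@(2,2):S a6@(0,0):SW
t=3: a0@(2,3):SE a1@(3,5):N a2@(3,4):N a3@(3,4):N a4@(0,5):N a5@(3,2):S a6@(3,0):N
t=4: a0@(1,3):N a1@(2,5):N a2@(2,4):N a3@(2,4):N a4@(3,5):N a5@(0,2):S a6@(2,0):N
t=5: a0@(0,3):N a1@(1,5):N a2@(1,4):N a3@(1,4):N a4@(2,5):N a5@(1,2):S a6@(1,0):N
t=6: a0@(3,3):N a1@(0,5):N a2@(0,4):N a3@(0,4):N a4@(1,5):N a5@(2,2):S a6@(0,0):N
t=7: a0@(2,3):N a1@(3,5):N a2@(3,4):N a3@(3,4):N a4@(0,5):N a5@(3,2):S a6@(3,0):N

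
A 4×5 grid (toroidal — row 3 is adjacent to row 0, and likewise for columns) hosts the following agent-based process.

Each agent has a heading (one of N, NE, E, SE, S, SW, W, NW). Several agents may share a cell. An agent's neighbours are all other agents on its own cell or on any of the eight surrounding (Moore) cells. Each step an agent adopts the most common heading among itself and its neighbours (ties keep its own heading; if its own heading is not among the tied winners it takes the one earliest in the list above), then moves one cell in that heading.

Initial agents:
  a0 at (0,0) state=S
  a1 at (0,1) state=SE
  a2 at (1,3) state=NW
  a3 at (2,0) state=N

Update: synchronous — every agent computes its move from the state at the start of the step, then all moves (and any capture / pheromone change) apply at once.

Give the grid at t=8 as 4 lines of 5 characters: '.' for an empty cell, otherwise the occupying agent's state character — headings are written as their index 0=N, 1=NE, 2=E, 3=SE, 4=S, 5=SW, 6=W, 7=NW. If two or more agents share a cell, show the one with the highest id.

t=1: a0@(1,0):S a1@(1,2):SE a2@(0,2):NW a3@(1,0):N
t=2: a0@(2,0):S a1@(2,3):SE a2@(3,1):NW a3@(0,0):N
t=3: a0@(3,0):S a1@(3,4):SE a2@(2,0):NW a3@(3,0):N
t=4: a0@(0,0):S a1@(0,0):SE a2@(1,4):NW a3@(2,0):N
t=5: a0@(1,0):S a1@(1,1):SE a2@(0,3):NW a3@(1,0):N
t=6: a0@(2,0):S a1@(2,2):SE a2@(3,2):NW a3@(0,0):N
t=7: a0@(3,0):S a1@(3,3):SE a2@(2,1):NW a3@(3,0):N
t=8: a0@(0,0):S a1@(0,4):SE a2@(1,0):NW a3@(2,0):N

4...3
7....
0....
.....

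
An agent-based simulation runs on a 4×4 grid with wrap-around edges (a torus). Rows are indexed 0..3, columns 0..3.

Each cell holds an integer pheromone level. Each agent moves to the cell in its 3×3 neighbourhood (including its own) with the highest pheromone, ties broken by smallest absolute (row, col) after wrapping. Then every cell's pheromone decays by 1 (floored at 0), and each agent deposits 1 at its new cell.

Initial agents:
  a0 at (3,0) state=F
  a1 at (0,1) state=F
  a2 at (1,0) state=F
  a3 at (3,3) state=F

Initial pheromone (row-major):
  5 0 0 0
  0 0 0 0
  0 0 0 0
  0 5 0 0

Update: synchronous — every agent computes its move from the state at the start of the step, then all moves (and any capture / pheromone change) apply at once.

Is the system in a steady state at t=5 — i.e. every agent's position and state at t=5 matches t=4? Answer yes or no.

t=1: a0@(0,0) a1@(0,0) a2@(0,0) a3@(0,0) | pheromone: 8 0 0 0 / 0 0 0 0 / 0 0 0 0 / 0 4 0 0
t=2: a0@(0,0) a1@(0,0) a2@(0,0) a3@(0,0) | pheromone: 11 0 0 0 / 0 0 0 0 / 0 0 0 0 / 0 3 0 0
t=3: a0@(0,0) a1@(0,0) a2@(0,0) a3@(0,0) | pheromone: 14 0 0 0 / 0 0 0 0 / 0 0 0 0 / 0 2 0 0
t=4: a0@(0,0) a1@(0,0) a2@(0,0) a3@(0,0) | pheromone: 17 0 0 0 / 0 0 0 0 / 0 0 0 0 / 0 1 0 0
t=5: a0@(0,0) a1@(0,0) a2@(0,0) a3@(0,0) | pheromone: 20 0 0 0 / 0 0 0 0 / 0 0 0 0 / 0 0 0 0

yes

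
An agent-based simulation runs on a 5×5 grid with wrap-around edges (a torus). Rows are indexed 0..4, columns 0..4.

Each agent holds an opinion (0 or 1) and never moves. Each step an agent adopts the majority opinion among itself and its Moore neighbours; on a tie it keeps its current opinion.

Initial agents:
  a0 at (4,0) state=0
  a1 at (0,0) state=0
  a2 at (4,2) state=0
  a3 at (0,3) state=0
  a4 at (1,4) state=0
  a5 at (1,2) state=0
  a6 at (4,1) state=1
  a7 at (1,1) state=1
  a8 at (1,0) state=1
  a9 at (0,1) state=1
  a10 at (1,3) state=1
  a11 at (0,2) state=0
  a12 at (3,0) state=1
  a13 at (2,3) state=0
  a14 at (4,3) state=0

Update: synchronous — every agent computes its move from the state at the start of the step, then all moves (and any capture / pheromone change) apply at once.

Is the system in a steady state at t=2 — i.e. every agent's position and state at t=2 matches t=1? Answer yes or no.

yes

t=1: a0@(4,0):1 a1@(0,0):1 a2@(4,2):0 a3@(0,3):0 a4@(1,4):0 a5@(1,2):0 a6@(4,1):0 a7@(1,1):1 a8@(1,0):1 a9@(0,1):0 a10@(1,3):0 a11@(0,2):0 a12@(3,0):1 a13@(2,3):0 a14@(4,3):0
t=2: (unchanged — steady state)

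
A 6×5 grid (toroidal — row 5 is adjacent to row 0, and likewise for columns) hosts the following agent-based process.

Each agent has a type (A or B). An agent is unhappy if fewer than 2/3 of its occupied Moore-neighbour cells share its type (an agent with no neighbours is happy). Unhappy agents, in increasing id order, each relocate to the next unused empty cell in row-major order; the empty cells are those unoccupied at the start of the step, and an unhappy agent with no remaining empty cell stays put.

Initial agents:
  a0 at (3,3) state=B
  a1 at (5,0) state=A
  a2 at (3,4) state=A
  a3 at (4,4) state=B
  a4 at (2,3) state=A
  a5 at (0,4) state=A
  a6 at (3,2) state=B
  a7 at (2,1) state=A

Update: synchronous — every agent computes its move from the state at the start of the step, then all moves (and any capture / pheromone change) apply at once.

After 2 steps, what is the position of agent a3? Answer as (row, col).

(2, 1)

t=1: a0@(0,0):B a1@(0,1):A a2@(0,2):A a3@(0,3):B a4@(1,0):A a5@(0,4):A a6@(1,1):B a7@(1,2):A
t=2: a0@(1,3):B a1@(1,4):A a2@(2,0):A a3@(2,1):B a4@(2,2):A a5@(2,3):A a6@(2,4):B a7@(3,0):A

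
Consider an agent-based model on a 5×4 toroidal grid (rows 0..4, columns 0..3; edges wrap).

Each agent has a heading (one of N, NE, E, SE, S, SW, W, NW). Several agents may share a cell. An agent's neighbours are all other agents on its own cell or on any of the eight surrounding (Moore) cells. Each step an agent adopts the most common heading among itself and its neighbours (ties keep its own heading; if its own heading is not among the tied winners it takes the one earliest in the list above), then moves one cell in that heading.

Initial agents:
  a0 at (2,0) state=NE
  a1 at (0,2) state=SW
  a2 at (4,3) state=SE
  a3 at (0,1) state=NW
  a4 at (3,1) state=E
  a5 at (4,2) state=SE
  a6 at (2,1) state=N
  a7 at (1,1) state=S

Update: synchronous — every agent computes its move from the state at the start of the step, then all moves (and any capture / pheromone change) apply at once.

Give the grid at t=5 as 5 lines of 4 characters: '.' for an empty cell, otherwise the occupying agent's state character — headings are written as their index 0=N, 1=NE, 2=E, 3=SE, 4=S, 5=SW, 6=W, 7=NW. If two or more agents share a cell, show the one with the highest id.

..33
..3.
....
33..
3..3

t=1: a0@(1,1):NE a1@(1,3):SE a2@(0,0):SE a3@(4,0):NW a4@(3,2):E a5@(0,3):SE a6@(1,1):N a7@(2,1):S
t=2: a0@(0,2):NE a1@(2,0):SE a2@(1,1):SE a3@(0,1):SE a4@(3,3):E a5@(1,0):SE a6@(0,1):N a7@(3,1):S
t=3: a0@(1,3):SE a1@(3,1):SE a2@(2,2):SE a3@(1,2):SE a4@(3,0):E a5@(2,1):SE a6@(1,2):SE a7@(4,1):S
t=4: a0@(2,0):SE a1@(4,2):SE a2@(3,3):SE a3@(2,3):SE a4@(4,1):SE a5@(3,2):SE a6@(2,3):SE a7@(0,1):S
t=5: a0@(3,1):SE a1@(0,3):SE a2@(4,0):SE a3@(3,0):SE a4@(0,2):SE a5@(4,3):SE a6@(3,0):SE a7@(1,2):SE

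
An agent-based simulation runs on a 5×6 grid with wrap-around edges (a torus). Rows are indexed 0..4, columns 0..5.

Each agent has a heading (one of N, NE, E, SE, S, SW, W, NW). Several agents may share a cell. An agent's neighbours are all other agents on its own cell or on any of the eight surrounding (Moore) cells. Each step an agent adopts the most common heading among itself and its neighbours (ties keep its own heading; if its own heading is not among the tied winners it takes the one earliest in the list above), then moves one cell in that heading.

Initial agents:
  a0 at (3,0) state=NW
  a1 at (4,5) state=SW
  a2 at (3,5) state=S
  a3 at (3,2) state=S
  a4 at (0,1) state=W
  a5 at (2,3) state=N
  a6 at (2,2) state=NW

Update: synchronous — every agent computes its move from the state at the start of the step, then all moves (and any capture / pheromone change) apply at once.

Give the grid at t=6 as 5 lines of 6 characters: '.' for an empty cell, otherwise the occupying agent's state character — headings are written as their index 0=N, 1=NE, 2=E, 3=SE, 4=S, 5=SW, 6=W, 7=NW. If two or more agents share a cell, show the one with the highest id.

t=1: a0@(2,5):NW a1@(0,4):SW a2@(4,5):S a3@(4,2):S a4@(0,0):W a5@(1,3):N a6@(1,1):NW
t=2: a0@(1,4):NW a1@(1,3):SW a2@(0,5):S a3@(0,2):S a4@(0,5):W a5@(0,3):N a6@(0,0):NW
t=3: a0@(0,3):NW a1@(2,2):SW a2@(4,4):NW a3@(1,2):S a4@(4,4):NW a5@(4,3):N a6@(4,5):NW
t=4: a0@(4,2):NW a1@(3,1):SW a2@(3,3):NW a3@(2,2):S a4@(3,3):NW a5@(3,2):NW a6@(3,4):NW
t=5: a0@(3,1):NW a1@(2,0):NW a2@(2,2):NW a3@(1,1):NW a4@(2,2):NW a5@(2,1):NW a6@(2,3):NW
t=6: a0@(2,0):NW a1@(1,5):NW a2@(1,1):NW a3@(0,0):NW a4@(1,1):NW a5@(1,0):NW a6@(1,2):NW

7.....
777..7
7.....
......
......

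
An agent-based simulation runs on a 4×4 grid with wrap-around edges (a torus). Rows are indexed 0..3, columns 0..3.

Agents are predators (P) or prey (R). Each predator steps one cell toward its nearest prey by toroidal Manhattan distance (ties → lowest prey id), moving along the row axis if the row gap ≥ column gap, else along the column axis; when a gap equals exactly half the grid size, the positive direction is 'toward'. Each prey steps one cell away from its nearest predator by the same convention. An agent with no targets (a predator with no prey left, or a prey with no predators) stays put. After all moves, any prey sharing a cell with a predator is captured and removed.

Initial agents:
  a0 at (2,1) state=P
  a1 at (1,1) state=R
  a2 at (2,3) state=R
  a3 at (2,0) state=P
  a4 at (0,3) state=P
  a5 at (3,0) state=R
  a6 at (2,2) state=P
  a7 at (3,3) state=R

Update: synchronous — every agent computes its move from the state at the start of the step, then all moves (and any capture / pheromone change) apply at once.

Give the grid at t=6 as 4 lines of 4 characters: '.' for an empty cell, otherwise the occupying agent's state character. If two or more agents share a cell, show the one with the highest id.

t=1: a0@(1,1):P a1@(0,1):R a2@(2,2):R a3@(2,3):P a4@(3,3):P a5@(0,0):R a6@(2,3):P
t=2: a0@(0,1):P a1@(3,1):R a2@(2,1):R a3@(2,2):P a4@(2,3):P a5@(3,0):R a6@(2,2):P
t=3: a0@(3,1):P a3@(2,1):P a4@(2,0):P a6@(2,1):P
t=4: (unchanged — steady state)

....
....
PP..
.P..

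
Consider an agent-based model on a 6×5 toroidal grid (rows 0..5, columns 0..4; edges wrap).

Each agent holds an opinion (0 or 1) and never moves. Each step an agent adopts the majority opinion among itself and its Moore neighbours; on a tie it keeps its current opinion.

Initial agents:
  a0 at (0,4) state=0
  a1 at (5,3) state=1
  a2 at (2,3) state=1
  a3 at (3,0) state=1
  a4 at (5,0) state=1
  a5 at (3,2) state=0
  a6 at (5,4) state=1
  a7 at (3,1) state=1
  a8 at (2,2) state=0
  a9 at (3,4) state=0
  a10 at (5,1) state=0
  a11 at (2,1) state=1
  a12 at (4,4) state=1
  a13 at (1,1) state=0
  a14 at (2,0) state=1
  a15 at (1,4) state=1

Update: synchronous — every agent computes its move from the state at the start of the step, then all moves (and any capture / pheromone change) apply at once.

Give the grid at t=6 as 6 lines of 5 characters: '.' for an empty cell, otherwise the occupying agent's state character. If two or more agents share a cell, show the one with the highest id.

....1
.1..1
1111.
111.1
....1
10.11

t=1: a0@(0,4):1 a1@(5,3):1 a2@(2,3):0 a3@(3,0):1 a4@(5,0):1 a5@(3,2):1 a6@(5,4):1 a7@(3,1):1 a8@(2,2):0 a9@(3,4):1 a10@(5,1):0 a11@(2,1):1 a12@(4,4):1 a13@(1,1):0 a14@(2,0):1 a15@(1,4):1
t=2: a0@(0,4):1 a1@(5,3):1 a2@(2,3):1 a3@(3,0):1 a4@(5,0):1 a5@(3,2):1 a6@(5,4):1 a7@(3,1):1 a8@(2,2):0 a9@(3,4):1 a10@(5,1):0 a11@(2,1):1 a12@(4,4):1 a13@(1,1):0 a14@(2,0):1 a15@(1,4):1
t=3: a0@(0,4):1 a1@(5,3):1 a2@(2,3):1 a3@(3,0):1 a4@(5,0):1 a5@(3,2):1 a6@(5,4):1 a7@(3,1):1 a8@(2,2):1 a9@(3,4):1 a10@(5,1):0 a11@(2,1):1 a12@(4,4):1 a13@(1,1):0 a14@(2,0):1 a15@(1,4):1
t=4: a0@(0,4):1 a1@(5,3):1 a2@(2,3):1 a3@(3,0):1 a4@(5,0):1 a5@(3,2):1 a6@(5,4):1 a7@(3,1):1 a8@(2,2):1 a9@(3,4):1 a10@(5,1):0 a11@(2,1):1 a12@(4,4):1 a13@(1,1):1 a14@(2,0):1 a15@(1,4):1
t=5: (unchanged — steady state)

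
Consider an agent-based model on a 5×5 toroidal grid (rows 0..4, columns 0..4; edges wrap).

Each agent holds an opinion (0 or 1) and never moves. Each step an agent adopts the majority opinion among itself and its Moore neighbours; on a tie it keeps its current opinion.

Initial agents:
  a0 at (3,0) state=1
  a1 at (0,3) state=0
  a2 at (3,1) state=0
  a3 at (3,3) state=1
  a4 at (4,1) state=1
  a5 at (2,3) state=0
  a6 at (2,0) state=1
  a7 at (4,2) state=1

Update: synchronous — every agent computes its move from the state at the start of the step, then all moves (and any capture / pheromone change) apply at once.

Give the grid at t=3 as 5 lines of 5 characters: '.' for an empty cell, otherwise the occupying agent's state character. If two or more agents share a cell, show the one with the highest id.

...0.
.....
1..0.
11.1.
.11..

t=1: a0@(3,0):1 a1@(0,3):0 a2@(3,1):1 a3@(3,3):1 a4@(4,1):1 a5@(2,3):0 a6@(2,0):1 a7@(4,2):1
t=2: (unchanged — steady state)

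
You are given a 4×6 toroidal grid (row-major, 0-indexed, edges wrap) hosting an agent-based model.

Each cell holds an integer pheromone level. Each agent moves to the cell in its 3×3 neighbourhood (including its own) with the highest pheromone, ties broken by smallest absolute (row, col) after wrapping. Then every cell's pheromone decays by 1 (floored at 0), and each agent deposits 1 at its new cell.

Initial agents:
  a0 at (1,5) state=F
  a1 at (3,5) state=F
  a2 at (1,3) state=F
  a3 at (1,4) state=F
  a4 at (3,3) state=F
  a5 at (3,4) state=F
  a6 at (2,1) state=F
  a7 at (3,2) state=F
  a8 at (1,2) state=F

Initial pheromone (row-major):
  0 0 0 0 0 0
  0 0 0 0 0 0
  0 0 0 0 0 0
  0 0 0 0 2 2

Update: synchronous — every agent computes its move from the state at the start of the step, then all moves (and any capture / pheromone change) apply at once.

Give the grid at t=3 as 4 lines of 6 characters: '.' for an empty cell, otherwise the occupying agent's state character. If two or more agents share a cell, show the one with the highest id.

t=1: a0@(0,0) a1@(3,4) a2@(0,2) a3@(0,3) a4@(3,4) a5@(3,4) a6@(1,0) a7@(0,1) a8@(0,1) | pheromone: 1 2 1 1 0 0 / 1 0 0 0 0 0 / 0 0 0 0 0 0 / 0 0 0 0 4 1
t=2: a0@(0,1) a1@(3,4) a2@(0,1) a3@(3,4) a4@(3,4) a5@(3,4) a6@(0,1) a7@(0,1) a8@(0,1) | pheromone: 0 6 0 0 0 0 / 0 0 0 0 0 0 / 0 0 0 0 0 0 / 0 0 0 0 7 0
t=3: a0@(0,1) a1@(3,4) a2@(0,1) a3@(3,4) a4@(3,4) a5@(3,4) a6@(0,1) a7@(0,1) a8@(0,1) | pheromone: 0 10 0 0 0 0 / 0 0 0 0 0 0 / 0 0 0 0 0 0 / 0 0 0 0 10 0

.F....
......
......
....F.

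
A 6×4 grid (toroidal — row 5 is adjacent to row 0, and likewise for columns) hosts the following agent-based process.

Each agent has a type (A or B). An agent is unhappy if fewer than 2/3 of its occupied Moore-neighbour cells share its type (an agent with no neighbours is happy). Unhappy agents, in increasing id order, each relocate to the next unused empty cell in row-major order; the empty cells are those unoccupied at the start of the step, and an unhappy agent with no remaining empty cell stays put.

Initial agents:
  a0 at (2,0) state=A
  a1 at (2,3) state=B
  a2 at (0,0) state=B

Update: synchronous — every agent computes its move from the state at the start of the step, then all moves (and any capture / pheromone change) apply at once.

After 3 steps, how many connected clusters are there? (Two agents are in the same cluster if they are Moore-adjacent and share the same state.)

2

t=1: a0@(0,1):A a1@(0,2):B a2@(0,0):B
t=2: a0@(0,3):A a1@(1,0):B a2@(1,1):B
t=3: a0@(0,0):A a1@(0,1):B a2@(1,1):B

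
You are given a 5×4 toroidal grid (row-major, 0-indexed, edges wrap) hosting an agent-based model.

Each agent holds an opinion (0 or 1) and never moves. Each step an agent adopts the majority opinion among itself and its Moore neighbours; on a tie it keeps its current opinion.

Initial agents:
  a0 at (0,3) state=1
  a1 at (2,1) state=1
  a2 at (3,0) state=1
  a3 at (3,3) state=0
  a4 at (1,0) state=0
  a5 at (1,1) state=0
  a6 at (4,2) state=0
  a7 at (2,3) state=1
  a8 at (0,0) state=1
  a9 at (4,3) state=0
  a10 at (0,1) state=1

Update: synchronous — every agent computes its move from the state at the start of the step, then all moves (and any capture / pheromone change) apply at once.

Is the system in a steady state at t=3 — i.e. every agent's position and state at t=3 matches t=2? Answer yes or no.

t=1: a0@(0,3):0 a1@(2,1):1 a2@(3,0):1 a3@(3,3):0 a4@(1,0):1 a5@(1,1):1 a6@(4,2):0 a7@(2,3):1 a8@(0,0):1 a9@(4,3):0 a10@(0,1):0
t=2: a0@(0,3):0 a1@(2,1):1 a2@(3,0):1 a3@(3,3):0 a4@(1,0):1 a5@(1,1):1 a6@(4,2):0 a7@(2,3):1 a8@(0,0):1 a9@(4,3):0 a10@(0,1):1
t=3: (unchanged — steady state)

yes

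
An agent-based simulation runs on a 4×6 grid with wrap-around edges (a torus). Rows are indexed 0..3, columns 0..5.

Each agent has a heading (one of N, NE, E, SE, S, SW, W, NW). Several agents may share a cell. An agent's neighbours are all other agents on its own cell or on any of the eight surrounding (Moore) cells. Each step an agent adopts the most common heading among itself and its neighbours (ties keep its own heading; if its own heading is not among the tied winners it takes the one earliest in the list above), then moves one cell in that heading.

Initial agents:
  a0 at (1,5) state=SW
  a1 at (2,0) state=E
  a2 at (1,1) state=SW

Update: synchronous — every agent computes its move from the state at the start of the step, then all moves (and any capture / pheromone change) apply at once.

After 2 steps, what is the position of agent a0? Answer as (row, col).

(3, 3)

t=1: a0@(2,4):SW a1@(3,5):SW a2@(2,0):SW
t=2: a0@(3,3):SW a1@(0,4):SW a2@(3,5):SW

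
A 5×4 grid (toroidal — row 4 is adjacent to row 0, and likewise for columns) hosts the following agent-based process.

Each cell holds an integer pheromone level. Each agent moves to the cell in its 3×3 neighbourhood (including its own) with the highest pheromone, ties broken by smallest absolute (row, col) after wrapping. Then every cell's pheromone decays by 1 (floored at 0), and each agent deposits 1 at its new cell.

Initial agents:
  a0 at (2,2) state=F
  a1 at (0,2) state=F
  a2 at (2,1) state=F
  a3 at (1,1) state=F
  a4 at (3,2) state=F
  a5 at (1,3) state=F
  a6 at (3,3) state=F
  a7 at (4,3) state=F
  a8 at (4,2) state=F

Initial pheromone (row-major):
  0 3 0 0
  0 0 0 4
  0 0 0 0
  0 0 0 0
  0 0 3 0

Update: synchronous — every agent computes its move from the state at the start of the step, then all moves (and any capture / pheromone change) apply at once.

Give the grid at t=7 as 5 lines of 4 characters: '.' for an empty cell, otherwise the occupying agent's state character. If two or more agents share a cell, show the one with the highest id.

....
...F
....
....
..F.

t=1: a0@(1,3) a1@(1,3) a2@(1,0) a3@(0,1) a4@(4,2) a5@(1,3) a6@(4,2) a7@(4,2) a8@(0,1) | pheromone: 0 4 0 0 / 1 0 0 6 / 0 0 0 0 / 0 0 0 0 / 0 0 5 0
t=2: a0@(1,3) a1@(1,3) a2@(1,3) a3@(4,2) a4@(4,2) a5@(1,3) a6@(4,2) a7@(4,2) a8@(4,2) | pheromone: 0 3 0 0 / 0 0 0 9 / 0 0 0 0 / 0 0 0 0 / 0 0 9 0
t=3: a0@(1,3) a1@(1,3) a2@(1,3) a3@(4,2) a4@(4,2) a5@(1,3) a6@(4,2) a7@(4,2) a8@(4,2) | pheromone: 0 2 0 0 / 0 0 0 12 / 0 0 0 0 / 0 0 0 0 / 0 0 13 0
t=4: a0@(1,3) a1@(1,3) a2@(1,3) a3@(4,2) a4@(4,2) a5@(1,3) a6@(4,2) a7@(4,2) a8@(4,2) | pheromone: 0 1 0 0 / 0 0 0 15 / 0 0 0 0 / 0 0 0 0 / 0 0 17 0
t=5: a0@(1,3) a1@(1,3) a2@(1,3) a3@(4,2) a4@(4,2) a5@(1,3) a6@(4,2) a7@(4,2) a8@(4,2) | pheromone: 0 0 0 0 / 0 0 0 18 / 0 0 0 0 / 0 0 0 0 / 0 0 21 0
t=6: a0@(1,3) a1@(1,3) a2@(1,3) a3@(4,2) a4@(4,2) a5@(1,3) a6@(4,2) a7@(4,2) a8@(4,2) | pheromone: 0 0 0 0 / 0 0 0 21 / 0 0 0 0 / 0 0 0 0 / 0 0 25 0
t=7: a0@(1,3) a1@(1,3) a2@(1,3) a3@(4,2) a4@(4,2) a5@(1,3) a6@(4,2) a7@(4,2) a8@(4,2) | pheromone: 0 0 0 0 / 0 0 0 24 / 0 0 0 0 / 0 0 0 0 / 0 0 29 0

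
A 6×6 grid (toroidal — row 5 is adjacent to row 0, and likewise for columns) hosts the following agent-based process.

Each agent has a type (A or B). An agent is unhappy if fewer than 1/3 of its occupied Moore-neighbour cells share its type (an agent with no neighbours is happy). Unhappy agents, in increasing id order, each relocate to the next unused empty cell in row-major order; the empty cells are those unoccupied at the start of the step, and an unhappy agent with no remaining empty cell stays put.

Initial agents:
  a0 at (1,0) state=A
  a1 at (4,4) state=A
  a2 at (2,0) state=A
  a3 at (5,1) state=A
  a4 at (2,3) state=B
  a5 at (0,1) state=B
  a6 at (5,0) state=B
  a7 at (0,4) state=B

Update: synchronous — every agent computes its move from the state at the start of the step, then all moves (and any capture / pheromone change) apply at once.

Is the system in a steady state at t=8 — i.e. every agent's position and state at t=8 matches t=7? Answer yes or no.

t=1: a0@(1,0):A a1@(4,4):A a2@(2,0):A a3@(0,0):A a4@(2,3):B a5@(0,1):B a6@(5,0):B a7@(0,4):B
t=2: (unchanged — steady state)

yes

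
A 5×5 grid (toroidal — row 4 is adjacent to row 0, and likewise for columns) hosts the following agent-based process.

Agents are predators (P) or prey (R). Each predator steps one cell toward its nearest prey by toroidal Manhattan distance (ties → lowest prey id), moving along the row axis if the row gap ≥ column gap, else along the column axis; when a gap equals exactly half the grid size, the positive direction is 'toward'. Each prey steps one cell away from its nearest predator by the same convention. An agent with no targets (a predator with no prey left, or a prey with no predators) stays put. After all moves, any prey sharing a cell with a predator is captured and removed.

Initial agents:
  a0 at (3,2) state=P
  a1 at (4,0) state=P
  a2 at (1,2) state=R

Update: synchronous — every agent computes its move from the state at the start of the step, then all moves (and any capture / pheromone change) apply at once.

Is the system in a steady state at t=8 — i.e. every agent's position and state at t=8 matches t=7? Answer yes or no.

no

t=1: a0@(2,2):P a1@(0,0):P a2@(0,2):R
t=2: a0@(1,2):P a1@(0,1):P a2@(4,2):R
t=3: a0@(0,2):P a1@(4,1):P a2@(3,2):R
t=4: a0@(4,2):P a1@(3,1):P a2@(2,2):R
t=5: a0@(3,2):P a1@(2,1):P a2@(1,2):R
t=6: a0@(2,2):P a1@(1,1):P a2@(0,2):R
t=7: a0@(1,2):P a1@(0,1):P a2@(4,2):R
t=8: a0@(0,2):P a1@(4,1):P a2@(3,2):R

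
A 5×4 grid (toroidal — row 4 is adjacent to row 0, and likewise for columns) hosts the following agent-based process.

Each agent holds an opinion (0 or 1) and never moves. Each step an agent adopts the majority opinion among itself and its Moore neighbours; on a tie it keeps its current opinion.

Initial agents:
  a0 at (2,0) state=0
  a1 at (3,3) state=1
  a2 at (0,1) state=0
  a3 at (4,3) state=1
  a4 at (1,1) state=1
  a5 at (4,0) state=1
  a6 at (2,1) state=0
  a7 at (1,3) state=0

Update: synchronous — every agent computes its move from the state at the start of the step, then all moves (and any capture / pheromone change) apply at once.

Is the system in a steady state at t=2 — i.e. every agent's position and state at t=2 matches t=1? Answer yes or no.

t=1: a0@(2,0):0 a1@(3,3):1 a2@(0,1):1 a3@(4,3):1 a4@(1,1):0 a5@(4,0):1 a6@(2,1):0 a7@(1,3):0
t=2: (unchanged — steady state)

yes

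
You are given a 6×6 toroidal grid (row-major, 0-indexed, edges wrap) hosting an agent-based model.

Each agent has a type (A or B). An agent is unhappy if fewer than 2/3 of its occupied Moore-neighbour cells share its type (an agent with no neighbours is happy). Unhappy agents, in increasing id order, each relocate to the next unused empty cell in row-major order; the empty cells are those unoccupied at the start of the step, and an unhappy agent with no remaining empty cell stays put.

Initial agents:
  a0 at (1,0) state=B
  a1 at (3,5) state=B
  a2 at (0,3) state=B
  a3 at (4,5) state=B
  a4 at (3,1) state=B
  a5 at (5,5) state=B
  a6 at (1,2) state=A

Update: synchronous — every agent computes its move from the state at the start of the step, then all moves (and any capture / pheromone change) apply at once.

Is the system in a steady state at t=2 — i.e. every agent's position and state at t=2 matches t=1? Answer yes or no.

t=1: a0@(1,0):B a1@(3,5):B a2@(0,0):B a3@(4,5):B a4@(3,1):B a5@(5,5):B a6@(0,1):A
t=2: a0@(0,2):B a1@(3,5):B a2@(0,0):B a3@(4,5):B a4@(3,1):B a5@(5,5):B a6@(0,3):A

no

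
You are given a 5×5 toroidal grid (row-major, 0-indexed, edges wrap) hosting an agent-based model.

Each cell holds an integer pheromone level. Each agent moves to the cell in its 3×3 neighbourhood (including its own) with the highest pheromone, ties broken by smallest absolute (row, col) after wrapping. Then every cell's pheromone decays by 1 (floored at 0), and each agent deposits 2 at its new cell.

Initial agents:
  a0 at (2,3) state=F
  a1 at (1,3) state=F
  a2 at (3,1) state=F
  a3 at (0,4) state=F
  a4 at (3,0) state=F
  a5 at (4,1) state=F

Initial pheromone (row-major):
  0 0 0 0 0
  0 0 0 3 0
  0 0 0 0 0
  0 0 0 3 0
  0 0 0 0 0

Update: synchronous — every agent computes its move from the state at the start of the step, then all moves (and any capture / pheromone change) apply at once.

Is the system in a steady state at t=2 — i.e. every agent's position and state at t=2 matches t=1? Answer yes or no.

t=1: a0@(1,3) a1@(1,3) a2@(2,0) a3@(1,3) a4@(2,0) a5@(0,0) | pheromone: 2 0 0 0 0 / 0 0 0 8 0 / 4 0 0 0 0 / 0 0 0 2 0 / 0 0 0 0 0
t=2: a0@(1,3) a1@(1,3) a2@(2,0) a3@(1,3) a4@(2,0) a5@(0,0) | pheromone: 3 0 0 0 0 / 0 0 0 13 0 / 7 0 0 0 0 / 0 0 0 1 0 / 0 0 0 0 0

yes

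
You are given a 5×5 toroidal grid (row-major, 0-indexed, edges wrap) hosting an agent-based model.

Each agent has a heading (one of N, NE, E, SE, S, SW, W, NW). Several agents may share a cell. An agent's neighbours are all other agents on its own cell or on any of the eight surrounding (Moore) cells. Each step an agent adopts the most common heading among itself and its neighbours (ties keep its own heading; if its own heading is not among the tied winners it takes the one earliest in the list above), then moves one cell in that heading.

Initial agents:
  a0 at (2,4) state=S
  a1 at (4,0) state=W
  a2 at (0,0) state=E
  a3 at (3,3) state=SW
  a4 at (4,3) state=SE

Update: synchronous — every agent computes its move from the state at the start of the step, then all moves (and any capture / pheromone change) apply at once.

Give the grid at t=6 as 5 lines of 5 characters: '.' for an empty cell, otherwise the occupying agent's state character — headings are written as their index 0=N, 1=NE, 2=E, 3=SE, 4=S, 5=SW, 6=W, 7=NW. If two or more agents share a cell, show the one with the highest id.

.2..3
.....
.....
....4
..5.6

t=1: a0@(3,4):S a1@(4,4):W a2@(0,1):E a3@(4,2):SW a4@(0,4):SE
t=2: a0@(4,4):S a1@(4,3):W a2@(0,2):E a3@(0,1):SW a4@(1,0):SE
t=3: a0@(0,4):S a1@(4,2):W a2@(0,3):E a3@(1,0):SW a4@(2,1):SE
t=4: a0@(1,4):S a1@(4,1):W a2@(0,4):E a3@(2,4):SW a4@(3,2):SE
t=5: a0@(2,4):S a1@(4,0):W a2@(0,0):E a3@(3,3):SW a4@(4,3):SE
t=6: a0@(3,4):S a1@(4,4):W a2@(0,1):E a3@(4,2):SW a4@(0,4):SE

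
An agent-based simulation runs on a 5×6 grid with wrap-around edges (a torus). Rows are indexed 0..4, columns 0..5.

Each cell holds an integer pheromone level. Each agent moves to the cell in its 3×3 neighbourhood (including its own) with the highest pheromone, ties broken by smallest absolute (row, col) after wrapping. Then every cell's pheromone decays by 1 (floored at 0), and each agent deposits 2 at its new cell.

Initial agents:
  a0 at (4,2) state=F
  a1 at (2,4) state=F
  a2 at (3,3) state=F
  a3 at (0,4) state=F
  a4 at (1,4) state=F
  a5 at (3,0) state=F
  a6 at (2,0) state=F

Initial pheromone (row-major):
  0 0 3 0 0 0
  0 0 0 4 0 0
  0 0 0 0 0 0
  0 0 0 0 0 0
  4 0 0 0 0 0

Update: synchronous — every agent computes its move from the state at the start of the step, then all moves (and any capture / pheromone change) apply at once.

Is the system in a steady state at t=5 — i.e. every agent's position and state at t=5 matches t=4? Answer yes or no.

yes

t=1: a0@(0,2) a1@(1,3) a2@(2,2) a3@(1,3) a4@(1,3) a5@(4,0) a6@(1,0) | pheromone: 0 0 4 0 0 0 / 2 0 0 9 0 0 / 0 0 2 0 0 0 / 0 0 0 0 0 0 / 5 0 0 0 0 0
t=2: a0@(1,3) a1@(1,3) a2@(1,3) a3@(1,3) a4@(1,3) a5@(4,0) a6@(1,0) | pheromone: 0 0 3 0 0 0 / 3 0 0 18 0 0 / 0 0 1 0 0 0 / 0 0 0 0 0 0 / 6 0 0 0 0 0
t=3: a0@(1,3) a1@(1,3) a2@(1,3) a3@(1,3) a4@(1,3) a5@(4,0) a6@(1,0) | pheromone: 0 0 2 0 0 0 / 4 0 0 27 0 0 / 0 0 0 0 0 0 / 0 0 0 0 0 0 / 7 0 0 0 0 0
t=4: a0@(1,3) a1@(1,3) a2@(1,3) a3@(1,3) a4@(1,3) a5@(4,0) a6@(1,0) | pheromone: 0 0 1 0 0 0 / 5 0 0 36 0 0 / 0 0 0 0 0 0 / 0 0 0 0 0 0 / 8 0 0 0 0 0
t=5: a0@(1,3) a1@(1,3) a2@(1,3) a3@(1,3) a4@(1,3) a5@(4,0) a6@(1,0) | pheromone: 0 0 0 0 0 0 / 6 0 0 45 0 0 / 0 0 0 0 0 0 / 0 0 0 0 0 0 / 9 0 0 0 0 0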